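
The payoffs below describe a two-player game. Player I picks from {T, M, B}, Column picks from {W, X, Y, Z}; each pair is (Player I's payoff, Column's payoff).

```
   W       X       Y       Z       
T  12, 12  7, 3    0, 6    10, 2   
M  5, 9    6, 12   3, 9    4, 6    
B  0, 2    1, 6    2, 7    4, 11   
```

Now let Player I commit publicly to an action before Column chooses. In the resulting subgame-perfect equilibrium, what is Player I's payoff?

12

Work backward from Column's decision.
- T: BR = W, leader payoff 12.
- M: BR = X, leader payoff 6.
- B: BR = Z, leader payoff 4.
Among 12, 6, 4, the best is 12 at T. Subgame-perfect outcome: (T, W) with payoffs (12, 12).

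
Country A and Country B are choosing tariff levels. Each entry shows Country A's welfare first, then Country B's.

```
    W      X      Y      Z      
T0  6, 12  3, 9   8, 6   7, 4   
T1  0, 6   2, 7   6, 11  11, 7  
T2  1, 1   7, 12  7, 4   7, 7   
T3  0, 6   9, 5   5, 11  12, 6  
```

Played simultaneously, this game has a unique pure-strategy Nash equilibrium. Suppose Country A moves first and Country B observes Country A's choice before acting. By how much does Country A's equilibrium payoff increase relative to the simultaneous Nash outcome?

Work backward from Country B's decision.
- T0: BR = W, leader payoff 6.
- T1: BR = Y, leader payoff 6.
- T2: BR = X, leader payoff 7.
- T3: BR = Y, leader payoff 5.
Maximizing over 6, 6, 7, 5, Country A chooses T2. Subgame-perfect outcome: (T2, X) with payoffs (7, 12).
Under simultaneous play:
Country A's best replies: W→T0; X→T3; Y→T0; Z→T3.
Country B's best replies: T0→W; T1→Y; T2→X; T3→Y.
Only (T0, W) has each player best-responding; Nash payoffs (6, 12).
Country A's commitment gain: 7 − 6 = 1.

1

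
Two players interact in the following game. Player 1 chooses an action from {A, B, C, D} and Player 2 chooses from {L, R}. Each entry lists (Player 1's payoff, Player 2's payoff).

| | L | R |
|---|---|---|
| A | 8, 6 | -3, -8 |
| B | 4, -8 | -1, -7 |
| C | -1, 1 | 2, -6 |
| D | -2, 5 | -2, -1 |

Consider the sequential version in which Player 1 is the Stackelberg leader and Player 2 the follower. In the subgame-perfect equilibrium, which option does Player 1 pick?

A

Work backward from Player 2's decision.
- A → Player 2 plays L (best of 6, -8); Player 1 gets 8.
- B → Player 2 plays R (best of -8, -7); Player 1 gets -1.
- C → Player 2 plays L (best of 1, -6); Player 1 gets -1.
- D → Player 2 plays L (best of 5, -1); Player 1 gets -2.
Among 8, -1, -1, -2, the best is 8 at A. Subgame-perfect outcome: (A, L) with payoffs (8, 6).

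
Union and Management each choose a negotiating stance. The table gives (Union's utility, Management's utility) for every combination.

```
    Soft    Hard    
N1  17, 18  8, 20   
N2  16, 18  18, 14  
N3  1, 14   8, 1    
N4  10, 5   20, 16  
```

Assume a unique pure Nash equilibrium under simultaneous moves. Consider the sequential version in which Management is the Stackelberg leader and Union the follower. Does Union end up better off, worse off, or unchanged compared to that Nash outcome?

Backward induction with Management moving first.
- Soft: BR = N1, leader payoff 18.
- Hard: BR = N4, leader payoff 16.
Among 18, 16, the best is 18 at Soft. Subgame-perfect outcome: (N1, Soft) with payoffs (17, 18).
Now find the simultaneous Nash equilibrium.
Union's best replies: Soft→N1; Hard→N4.
Management's best replies: N1→Hard; N2→Soft; N3→Soft; N4→Hard.
Only (N4, Hard) has each player best-responding; Nash payoffs (20, 16).
Union earns 17 sequentially versus 20 at the Nash outcome: worse off.

worse off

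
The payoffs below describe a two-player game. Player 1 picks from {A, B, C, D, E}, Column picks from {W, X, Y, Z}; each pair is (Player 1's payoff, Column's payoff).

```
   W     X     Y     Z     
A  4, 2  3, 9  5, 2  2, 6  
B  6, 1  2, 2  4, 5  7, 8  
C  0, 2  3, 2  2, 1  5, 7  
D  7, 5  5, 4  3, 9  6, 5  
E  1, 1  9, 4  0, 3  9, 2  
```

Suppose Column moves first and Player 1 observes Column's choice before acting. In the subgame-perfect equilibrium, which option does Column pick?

W

Backward induction with Column moving first.
- W → Player 1 plays D (best of 4, 6, 0, 7, 1); Column gets 5.
- X → Player 1 plays E (best of 3, 2, 3, 5, 9); Column gets 4.
- Y → Player 1 plays A (best of 5, 4, 2, 3, 0); Column gets 2.
- Z → Player 1 plays E (best of 2, 7, 5, 6, 9); Column gets 2.
Among 5, 4, 2, 2, the best is 5 at W. Subgame-perfect outcome: (D, W) with payoffs (7, 5).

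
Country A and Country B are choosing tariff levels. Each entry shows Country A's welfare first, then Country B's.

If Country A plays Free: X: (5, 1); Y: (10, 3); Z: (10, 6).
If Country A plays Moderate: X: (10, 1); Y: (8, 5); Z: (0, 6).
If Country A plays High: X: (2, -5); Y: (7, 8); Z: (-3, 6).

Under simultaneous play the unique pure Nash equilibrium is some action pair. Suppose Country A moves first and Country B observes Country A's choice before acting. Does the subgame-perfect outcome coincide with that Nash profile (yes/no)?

yes

Backward induction with Country A moving first.
- Free: Country B compares 1, 3, 6 and picks Z; Country A would get 10.
- Moderate: Country B compares 1, 5, 6 and picks Z; Country A would get 0.
- High: Country B compares -5, 8, 6 and picks Y; Country A would get 7.
Maximizing over 10, 0, 7, Country A chooses Free. Subgame-perfect outcome: (Free, Z) with payoffs (10, 6).
Now find the simultaneous Nash equilibrium.
Country A's best replies: X→Moderate; Y→Free; Z→Free.
Country B's best replies: Free→Z; Moderate→Z; High→Y.
Only (Free, Z) has each player best-responding; Nash payoffs (10, 6).
Sequential outcome (Free, Z) coincides with the Nash profile (Free, Z).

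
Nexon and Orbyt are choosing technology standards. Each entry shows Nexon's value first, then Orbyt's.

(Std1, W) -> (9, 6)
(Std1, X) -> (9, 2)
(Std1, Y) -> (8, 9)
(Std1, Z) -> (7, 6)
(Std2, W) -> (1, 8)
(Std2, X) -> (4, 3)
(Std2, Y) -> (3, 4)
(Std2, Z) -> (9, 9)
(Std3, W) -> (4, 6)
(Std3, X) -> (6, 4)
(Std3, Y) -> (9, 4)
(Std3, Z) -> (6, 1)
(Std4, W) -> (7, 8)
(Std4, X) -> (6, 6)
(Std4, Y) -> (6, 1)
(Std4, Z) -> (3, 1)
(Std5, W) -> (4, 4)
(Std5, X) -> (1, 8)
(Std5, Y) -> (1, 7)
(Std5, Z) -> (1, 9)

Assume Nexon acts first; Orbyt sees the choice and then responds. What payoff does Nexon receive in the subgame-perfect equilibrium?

9

Backward induction with Nexon moving first.
- Std1 → Orbyt plays Y (best of 6, 2, 9, 6); Nexon gets 8.
- Std2 → Orbyt plays Z (best of 8, 3, 4, 9); Nexon gets 9.
- Std3 → Orbyt plays W (best of 6, 4, 4, 1); Nexon gets 4.
- Std4 → Orbyt plays W (best of 8, 6, 1, 1); Nexon gets 7.
- Std5 → Orbyt plays Z (best of 4, 8, 7, 9); Nexon gets 1.
Maximizing over 8, 9, 4, 7, 1, Nexon chooses Std2. Subgame-perfect outcome: (Std2, Z) with payoffs (9, 9).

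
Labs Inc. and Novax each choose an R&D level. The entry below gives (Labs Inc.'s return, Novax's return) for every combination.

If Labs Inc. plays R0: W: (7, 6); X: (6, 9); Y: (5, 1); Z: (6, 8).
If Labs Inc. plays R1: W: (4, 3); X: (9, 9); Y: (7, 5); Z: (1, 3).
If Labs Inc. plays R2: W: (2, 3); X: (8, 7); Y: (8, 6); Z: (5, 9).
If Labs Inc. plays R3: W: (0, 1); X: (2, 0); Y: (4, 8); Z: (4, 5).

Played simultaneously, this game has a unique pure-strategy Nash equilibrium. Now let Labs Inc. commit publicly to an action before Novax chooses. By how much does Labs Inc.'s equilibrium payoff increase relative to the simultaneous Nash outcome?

Work backward from Novax's decision.
- R0: Novax compares 6, 9, 1, 8 and picks X; Labs Inc. would get 6.
- R1: Novax compares 3, 9, 5, 3 and picks X; Labs Inc. would get 9.
- R2: Novax compares 3, 7, 6, 9 and picks Z; Labs Inc. would get 5.
- R3: Novax compares 1, 0, 8, 5 and picks Y; Labs Inc. would get 4.
Labs Inc.'s induced payoffs are 6, 9, 5, 4, so Labs Inc. commits to R1. Subgame-perfect outcome: (R1, X) with payoffs (9, 9).
Now find the simultaneous Nash equilibrium.
Labs Inc.'s best replies: W→R0; X→R1; Y→R2; Z→R0.
Novax's best replies: R0→X; R1→X; R2→Z; R3→Y.
The unique mutual best reply is (R1, X), giving (9, 9).
Labs Inc.'s commitment gain: 9 − 9 = 0.

0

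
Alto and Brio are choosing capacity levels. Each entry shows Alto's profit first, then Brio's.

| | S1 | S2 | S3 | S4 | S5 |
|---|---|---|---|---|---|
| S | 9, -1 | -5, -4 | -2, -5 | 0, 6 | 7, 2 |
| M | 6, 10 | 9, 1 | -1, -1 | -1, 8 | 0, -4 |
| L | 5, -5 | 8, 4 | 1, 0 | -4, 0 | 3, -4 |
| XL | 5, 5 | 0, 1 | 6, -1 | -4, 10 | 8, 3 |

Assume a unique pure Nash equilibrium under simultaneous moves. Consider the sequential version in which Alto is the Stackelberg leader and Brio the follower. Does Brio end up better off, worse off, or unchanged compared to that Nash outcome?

Solve by backward induction (Alto leads).
- S: BR = S4, leader payoff 0.
- M: BR = S1, leader payoff 6.
- L: BR = S2, leader payoff 8.
- XL: BR = S4, leader payoff -4.
Among 0, 6, 8, -4, the best is 8 at L. Subgame-perfect outcome: (L, S2) with payoffs (8, 4).
Under simultaneous play:
Alto's best replies: S1→S; S2→M; S3→XL; S4→S; S5→XL.
Brio's best replies: S→S4; M→S1; L→S2; XL→S4.
Only (S, S4) has each player best-responding; Nash payoffs (0, 6).
Brio earns 4 sequentially versus 6 at the Nash outcome: worse off.

worse off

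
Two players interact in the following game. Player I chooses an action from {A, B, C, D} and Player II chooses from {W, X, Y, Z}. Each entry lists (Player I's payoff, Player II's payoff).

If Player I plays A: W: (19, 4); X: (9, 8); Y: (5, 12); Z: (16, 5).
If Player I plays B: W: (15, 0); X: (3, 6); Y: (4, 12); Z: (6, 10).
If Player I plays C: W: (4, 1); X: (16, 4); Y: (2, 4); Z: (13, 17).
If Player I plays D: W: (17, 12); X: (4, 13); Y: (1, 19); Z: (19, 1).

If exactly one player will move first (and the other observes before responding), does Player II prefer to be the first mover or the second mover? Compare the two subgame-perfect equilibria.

second

If Player I leads: Player II's best replies are A→Y, B→Y, C→Z, D→Y; Player I's induced payoffs 5, 4, 13, 1; outcome (C, Z), payoffs (13, 17).
If Player II leads: Player I's best replies are W→A, X→C, Y→A, Z→D; Player II's induced payoffs 4, 4, 12, 1; outcome (A, Y), payoffs (5, 12).
Player II gets 12 moving first and 17 moving second, so Player II prefers to move second.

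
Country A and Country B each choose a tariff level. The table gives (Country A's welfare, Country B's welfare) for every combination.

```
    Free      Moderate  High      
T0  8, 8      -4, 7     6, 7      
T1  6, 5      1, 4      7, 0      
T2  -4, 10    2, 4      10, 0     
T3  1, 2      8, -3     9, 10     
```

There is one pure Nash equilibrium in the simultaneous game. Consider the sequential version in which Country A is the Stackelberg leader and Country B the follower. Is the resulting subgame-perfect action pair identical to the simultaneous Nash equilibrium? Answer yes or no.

Country B best-responds to each possible Country A move:
- T0: Country B compares 8, 7, 7 and picks Free; Country A would get 8.
- T1: Country B compares 5, 4, 0 and picks Free; Country A would get 6.
- T2: Country B compares 10, 4, 0 and picks Free; Country A would get -4.
- T3: Country B compares 2, -3, 10 and picks High; Country A would get 9.
Among 8, 6, -4, 9, the best is 9 at T3. Subgame-perfect outcome: (T3, High) with payoffs (9, 10).
Under simultaneous play:
Country A's best replies: Free→T0; Moderate→T3; High→T2.
Country B's best replies: T0→Free; T1→Free; T2→Free; T3→High.
Only (T0, Free) has each player best-responding; Nash payoffs (8, 8).
Sequential outcome (T3, High) differs from the Nash profile (T0, Free).

no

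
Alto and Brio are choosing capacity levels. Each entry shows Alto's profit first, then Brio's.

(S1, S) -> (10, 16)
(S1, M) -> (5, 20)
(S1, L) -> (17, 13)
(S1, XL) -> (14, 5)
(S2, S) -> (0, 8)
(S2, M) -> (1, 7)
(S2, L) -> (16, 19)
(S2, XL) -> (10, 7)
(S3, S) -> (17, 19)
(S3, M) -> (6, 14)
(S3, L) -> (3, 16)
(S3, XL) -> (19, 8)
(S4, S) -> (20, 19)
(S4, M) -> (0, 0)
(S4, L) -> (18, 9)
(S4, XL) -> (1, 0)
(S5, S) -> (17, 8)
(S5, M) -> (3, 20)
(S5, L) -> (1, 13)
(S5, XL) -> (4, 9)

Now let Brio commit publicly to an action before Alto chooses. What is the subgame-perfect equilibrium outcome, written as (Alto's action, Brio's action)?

(S4, S)

Solve by backward induction (Brio leads).
- S: Alto compares 10, 0, 17, 20, 17 and picks S4; Brio would get 19.
- M: Alto compares 5, 1, 6, 0, 3 and picks S3; Brio would get 14.
- L: Alto compares 17, 16, 3, 18, 1 and picks S4; Brio would get 9.
- XL: Alto compares 14, 10, 19, 1, 4 and picks S3; Brio would get 8.
Brio's induced payoffs are 19, 14, 9, 8, so Brio commits to S. Subgame-perfect outcome: (S4, S) with payoffs (20, 19).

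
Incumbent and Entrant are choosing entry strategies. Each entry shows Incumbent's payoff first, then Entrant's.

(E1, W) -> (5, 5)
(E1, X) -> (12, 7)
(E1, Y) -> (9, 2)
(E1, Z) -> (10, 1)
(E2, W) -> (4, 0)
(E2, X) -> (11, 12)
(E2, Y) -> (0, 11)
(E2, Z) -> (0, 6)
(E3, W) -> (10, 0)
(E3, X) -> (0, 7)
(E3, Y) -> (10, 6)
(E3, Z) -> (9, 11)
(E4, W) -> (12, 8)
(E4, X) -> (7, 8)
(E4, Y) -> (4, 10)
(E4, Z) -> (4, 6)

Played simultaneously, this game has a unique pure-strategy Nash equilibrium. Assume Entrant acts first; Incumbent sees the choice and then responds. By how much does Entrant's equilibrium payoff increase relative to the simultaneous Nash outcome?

Solve by backward induction (Entrant leads).
- W: Incumbent compares 5, 4, 10, 12 and picks E4; Entrant would get 8.
- X: Incumbent compares 12, 11, 0, 7 and picks E1; Entrant would get 7.
- Y: Incumbent compares 9, 0, 10, 4 and picks E3; Entrant would get 6.
- Z: Incumbent compares 10, 0, 9, 4 and picks E1; Entrant would get 1.
Entrant's induced payoffs are 8, 7, 6, 1, so Entrant commits to W. Subgame-perfect outcome: (E4, W) with payoffs (12, 8).
Now find the simultaneous Nash equilibrium.
Incumbent's best replies: W→E4; X→E1; Y→E3; Z→E1.
Entrant's best replies: E1→X; E2→X; E3→Z; E4→Y.
The unique mutual best reply is (E1, X), giving (12, 7).
Entrant's commitment gain: 8 − 7 = 1.

1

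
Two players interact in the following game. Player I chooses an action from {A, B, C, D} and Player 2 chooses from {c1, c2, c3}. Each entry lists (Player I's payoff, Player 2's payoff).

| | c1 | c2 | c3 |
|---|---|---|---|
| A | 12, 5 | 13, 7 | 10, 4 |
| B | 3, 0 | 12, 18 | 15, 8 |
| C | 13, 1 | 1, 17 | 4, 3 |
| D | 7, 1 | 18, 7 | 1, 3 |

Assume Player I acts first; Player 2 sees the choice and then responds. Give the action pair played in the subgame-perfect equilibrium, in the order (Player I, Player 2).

Work backward from Player 2's decision.
- A: BR = c2, leader payoff 13.
- B: BR = c2, leader payoff 12.
- C: BR = c2, leader payoff 1.
- D: BR = c2, leader payoff 18.
Player I's induced payoffs are 13, 12, 1, 18, so Player I commits to D. Subgame-perfect outcome: (D, c2) with payoffs (18, 7).

(D, c2)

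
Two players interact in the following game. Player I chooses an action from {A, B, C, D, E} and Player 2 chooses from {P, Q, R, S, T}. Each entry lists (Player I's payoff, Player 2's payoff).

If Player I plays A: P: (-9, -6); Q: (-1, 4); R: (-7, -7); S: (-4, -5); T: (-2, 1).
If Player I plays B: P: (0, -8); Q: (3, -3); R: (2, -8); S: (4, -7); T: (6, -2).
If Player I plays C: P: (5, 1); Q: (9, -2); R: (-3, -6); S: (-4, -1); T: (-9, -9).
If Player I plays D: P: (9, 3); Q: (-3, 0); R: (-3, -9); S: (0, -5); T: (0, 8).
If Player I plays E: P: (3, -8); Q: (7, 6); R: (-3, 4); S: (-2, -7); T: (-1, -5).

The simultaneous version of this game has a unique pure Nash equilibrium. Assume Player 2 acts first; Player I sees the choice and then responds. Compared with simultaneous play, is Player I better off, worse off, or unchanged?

better off

Work backward from Player I's decision.
- P: BR = D, leader payoff 3.
- Q: BR = C, leader payoff -2.
- R: BR = B, leader payoff -8.
- S: BR = B, leader payoff -7.
- T: BR = B, leader payoff -2.
Among 3, -2, -8, -7, -2, the best is 3 at P. Subgame-perfect outcome: (D, P) with payoffs (9, 3).
Under simultaneous play:
Player I's best replies: P→D; Q→C; R→B; S→B; T→B.
Player 2's best replies: A→Q; B→T; C→P; D→T; E→Q.
The unique mutual best reply is (B, T), giving (6, -2).
Player I earns 9 sequentially versus 6 at the Nash outcome: better off.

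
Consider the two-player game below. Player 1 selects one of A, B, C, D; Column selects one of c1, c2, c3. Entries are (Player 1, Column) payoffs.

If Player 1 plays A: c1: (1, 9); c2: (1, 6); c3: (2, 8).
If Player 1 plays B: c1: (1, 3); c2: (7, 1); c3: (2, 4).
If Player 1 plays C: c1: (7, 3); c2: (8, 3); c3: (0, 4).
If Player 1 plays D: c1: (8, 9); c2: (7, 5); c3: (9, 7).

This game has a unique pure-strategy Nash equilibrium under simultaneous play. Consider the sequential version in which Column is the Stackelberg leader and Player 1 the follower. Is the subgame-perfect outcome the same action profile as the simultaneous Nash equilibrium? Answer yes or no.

Work backward from Player 1's decision.
- c1 → Player 1 plays D (best of 1, 1, 7, 8); Column gets 9.
- c2 → Player 1 plays C (best of 1, 7, 8, 7); Column gets 3.
- c3 → Player 1 plays D (best of 2, 2, 0, 9); Column gets 7.
Maximizing over 9, 3, 7, Column chooses c1. Subgame-perfect outcome: (D, c1) with payoffs (8, 9).
Under simultaneous play:
Player 1's best replies: c1→D; c2→C; c3→D.
Column's best replies: A→c1; B→c3; C→c3; D→c1.
Only (D, c1) has each player best-responding; Nash payoffs (8, 9).
Sequential outcome (D, c1) coincides with the Nash profile (D, c1).

yes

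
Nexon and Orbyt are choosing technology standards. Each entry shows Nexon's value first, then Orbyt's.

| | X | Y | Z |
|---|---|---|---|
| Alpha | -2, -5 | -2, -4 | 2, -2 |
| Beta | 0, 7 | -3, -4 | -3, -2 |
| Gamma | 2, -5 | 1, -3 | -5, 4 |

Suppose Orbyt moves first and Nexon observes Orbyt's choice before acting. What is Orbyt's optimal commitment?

Nexon best-responds to each possible Orbyt move:
- X: BR = Gamma, leader payoff -5.
- Y: BR = Gamma, leader payoff -3.
- Z: BR = Alpha, leader payoff -2.
Orbyt's induced payoffs are -5, -3, -2, so Orbyt commits to Z. Subgame-perfect outcome: (Alpha, Z) with payoffs (2, -2).

Z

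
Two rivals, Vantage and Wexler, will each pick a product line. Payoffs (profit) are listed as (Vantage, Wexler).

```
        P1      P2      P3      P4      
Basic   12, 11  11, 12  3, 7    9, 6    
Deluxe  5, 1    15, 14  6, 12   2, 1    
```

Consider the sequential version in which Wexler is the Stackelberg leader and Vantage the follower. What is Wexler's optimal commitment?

P2

Vantage best-responds to each possible Wexler move:
- P1: Vantage compares 12, 5 and picks Basic; Wexler would get 11.
- P2: Vantage compares 11, 15 and picks Deluxe; Wexler would get 14.
- P3: Vantage compares 3, 6 and picks Deluxe; Wexler would get 12.
- P4: Vantage compares 9, 2 and picks Basic; Wexler would get 6.
Among 11, 14, 12, 6, the best is 14 at P2. Subgame-perfect outcome: (Deluxe, P2) with payoffs (15, 14).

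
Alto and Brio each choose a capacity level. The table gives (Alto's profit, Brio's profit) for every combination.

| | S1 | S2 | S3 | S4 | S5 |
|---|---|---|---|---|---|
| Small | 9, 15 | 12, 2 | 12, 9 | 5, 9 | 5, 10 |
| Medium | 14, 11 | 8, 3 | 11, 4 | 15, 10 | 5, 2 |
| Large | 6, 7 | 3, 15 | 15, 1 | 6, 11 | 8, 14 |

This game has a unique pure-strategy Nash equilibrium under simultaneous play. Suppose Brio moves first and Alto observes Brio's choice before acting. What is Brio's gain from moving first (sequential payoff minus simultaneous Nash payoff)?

Solve by backward induction (Brio leads).
- S1: BR = Medium, leader payoff 11.
- S2: BR = Small, leader payoff 2.
- S3: BR = Large, leader payoff 1.
- S4: BR = Medium, leader payoff 10.
- S5: BR = Large, leader payoff 14.
Maximizing over 11, 2, 1, 10, 14, Brio chooses S5. Subgame-perfect outcome: (Large, S5) with payoffs (8, 14).
Under simultaneous play:
Alto's best replies: S1→Medium; S2→Small; S3→Large; S4→Medium; S5→Large.
Brio's best replies: Small→S1; Medium→S1; Large→S2.
The unique mutual best reply is (Medium, S1), giving (14, 11).
Brio's commitment gain: 14 − 11 = 3.

3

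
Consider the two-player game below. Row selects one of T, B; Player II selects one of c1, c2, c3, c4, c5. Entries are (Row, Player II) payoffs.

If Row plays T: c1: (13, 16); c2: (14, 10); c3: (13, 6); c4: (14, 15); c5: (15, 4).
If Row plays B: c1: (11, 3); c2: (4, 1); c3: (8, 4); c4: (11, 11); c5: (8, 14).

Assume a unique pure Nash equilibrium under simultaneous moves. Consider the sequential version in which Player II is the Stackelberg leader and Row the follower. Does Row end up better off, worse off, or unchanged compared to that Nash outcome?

unchanged

Work backward from Row's decision.
- c1: BR = T, leader payoff 16.
- c2: BR = T, leader payoff 10.
- c3: BR = T, leader payoff 6.
- c4: BR = T, leader payoff 15.
- c5: BR = T, leader payoff 4.
Maximizing over 16, 10, 6, 15, 4, Player II chooses c1. Subgame-perfect outcome: (T, c1) with payoffs (13, 16).
For the simultaneous game, intersect best replies.
Row's best replies: c1→T; c2→T; c3→T; c4→T; c5→T.
Player II's best replies: T→c1; B→c5.
The unique mutual best reply is (T, c1), giving (13, 16).
Row earns 13 sequentially versus 13 at the Nash outcome: unchanged.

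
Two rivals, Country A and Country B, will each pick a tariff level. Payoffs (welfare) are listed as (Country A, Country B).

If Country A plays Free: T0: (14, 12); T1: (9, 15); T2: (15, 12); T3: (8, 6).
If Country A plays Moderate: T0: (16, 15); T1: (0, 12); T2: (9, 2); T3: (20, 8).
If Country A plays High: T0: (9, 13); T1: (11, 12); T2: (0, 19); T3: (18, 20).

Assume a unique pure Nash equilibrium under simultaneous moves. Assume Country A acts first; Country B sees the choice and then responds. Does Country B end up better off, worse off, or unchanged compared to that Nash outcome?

Country B best-responds to each possible Country A move:
- Free → Country B plays T1 (best of 12, 15, 12, 6); Country A gets 9.
- Moderate → Country B plays T0 (best of 15, 12, 2, 8); Country A gets 16.
- High → Country B plays T3 (best of 13, 12, 19, 20); Country A gets 18.
Country A's induced payoffs are 9, 16, 18, so Country A commits to High. Subgame-perfect outcome: (High, T3) with payoffs (18, 20).
Now find the simultaneous Nash equilibrium.
Country A's best replies: T0→Moderate; T1→High; T2→Free; T3→Moderate.
Country B's best replies: Free→T1; Moderate→T0; High→T3.
Only (Moderate, T0) has each player best-responding; Nash payoffs (16, 15).
Country B earns 20 sequentially versus 15 at the Nash outcome: better off.

better off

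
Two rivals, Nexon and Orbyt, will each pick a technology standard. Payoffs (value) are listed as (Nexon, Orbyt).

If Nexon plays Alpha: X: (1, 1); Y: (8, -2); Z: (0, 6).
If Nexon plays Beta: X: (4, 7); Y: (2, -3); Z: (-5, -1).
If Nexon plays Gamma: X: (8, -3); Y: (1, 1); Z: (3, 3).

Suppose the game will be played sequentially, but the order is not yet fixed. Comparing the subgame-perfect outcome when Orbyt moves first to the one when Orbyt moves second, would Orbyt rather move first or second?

If Nexon leads: Orbyt's best replies are Alpha→Z, Beta→X, Gamma→Z; Nexon's induced payoffs 0, 4, 3; outcome (Beta, X), payoffs (4, 7).
If Orbyt leads: Nexon's best replies are X→Gamma, Y→Alpha, Z→Gamma; Orbyt's induced payoffs -3, -2, 3; outcome (Gamma, Z), payoffs (3, 3).
Orbyt gets 3 moving first and 7 moving second, so Orbyt prefers to move second.

second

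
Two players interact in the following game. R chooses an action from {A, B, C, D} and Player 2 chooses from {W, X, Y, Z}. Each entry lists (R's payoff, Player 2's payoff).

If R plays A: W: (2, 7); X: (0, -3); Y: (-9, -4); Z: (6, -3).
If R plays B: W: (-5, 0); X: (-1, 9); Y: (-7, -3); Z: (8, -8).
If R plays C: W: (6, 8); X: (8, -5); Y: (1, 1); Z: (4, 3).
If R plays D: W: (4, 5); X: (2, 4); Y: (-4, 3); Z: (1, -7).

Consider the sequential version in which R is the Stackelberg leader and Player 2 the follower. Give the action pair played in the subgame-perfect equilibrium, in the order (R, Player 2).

(C, W)

Work backward from Player 2's decision.
- A: BR = W, leader payoff 2.
- B: BR = X, leader payoff -1.
- C: BR = W, leader payoff 6.
- D: BR = W, leader payoff 4.
R's induced payoffs are 2, -1, 6, 4, so R commits to C. Subgame-perfect outcome: (C, W) with payoffs (6, 8).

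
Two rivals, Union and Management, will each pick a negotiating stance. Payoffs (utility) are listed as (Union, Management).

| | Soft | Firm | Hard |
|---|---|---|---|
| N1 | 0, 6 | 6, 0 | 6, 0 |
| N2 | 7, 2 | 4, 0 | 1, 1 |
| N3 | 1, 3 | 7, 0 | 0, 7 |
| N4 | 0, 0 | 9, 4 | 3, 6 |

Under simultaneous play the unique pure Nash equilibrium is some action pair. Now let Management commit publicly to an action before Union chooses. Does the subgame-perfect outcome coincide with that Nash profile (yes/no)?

no

Work backward from Union's decision.
- Soft: BR = N2, leader payoff 2.
- Firm: BR = N4, leader payoff 4.
- Hard: BR = N1, leader payoff 0.
Among 2, 4, 0, the best is 4 at Firm. Subgame-perfect outcome: (N4, Firm) with payoffs (9, 4).
For the simultaneous game, intersect best replies.
Union's best replies: Soft→N2; Firm→N4; Hard→N1.
Management's best replies: N1→Soft; N2→Soft; N3→Hard; N4→Hard.
Only (N2, Soft) has each player best-responding; Nash payoffs (7, 2).
Sequential outcome (N4, Firm) differs from the Nash profile (N2, Soft).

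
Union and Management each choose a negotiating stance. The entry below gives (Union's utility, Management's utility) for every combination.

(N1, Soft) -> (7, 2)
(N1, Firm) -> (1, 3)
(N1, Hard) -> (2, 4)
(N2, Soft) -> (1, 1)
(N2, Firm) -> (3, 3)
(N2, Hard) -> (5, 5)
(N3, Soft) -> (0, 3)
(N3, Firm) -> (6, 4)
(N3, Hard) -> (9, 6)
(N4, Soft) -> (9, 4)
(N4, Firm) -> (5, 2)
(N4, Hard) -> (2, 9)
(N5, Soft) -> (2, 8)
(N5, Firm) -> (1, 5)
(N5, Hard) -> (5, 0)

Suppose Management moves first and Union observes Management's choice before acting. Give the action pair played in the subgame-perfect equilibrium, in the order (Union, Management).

Solve by backward induction (Management leads).
- Soft: BR = N4, leader payoff 4.
- Firm: BR = N3, leader payoff 4.
- Hard: BR = N3, leader payoff 6.
Among 4, 4, 6, the best is 6 at Hard. Subgame-perfect outcome: (N3, Hard) with payoffs (9, 6).

(N3, Hard)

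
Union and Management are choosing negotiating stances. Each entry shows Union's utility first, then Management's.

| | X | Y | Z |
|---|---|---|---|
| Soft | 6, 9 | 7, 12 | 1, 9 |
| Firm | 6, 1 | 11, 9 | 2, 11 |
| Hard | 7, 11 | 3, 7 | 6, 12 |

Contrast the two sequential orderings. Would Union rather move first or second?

first

If Union leads: Management's best replies are Soft→Y, Firm→Z, Hard→Z; Union's induced payoffs 7, 2, 6; outcome (Soft, Y), payoffs (7, 12).
If Management leads: Union's best replies are X→Hard, Y→Firm, Z→Hard; Management's induced payoffs 11, 9, 12; outcome (Hard, Z), payoffs (6, 12).
Union gets 7 moving first and 6 moving second, so Union prefers to move first.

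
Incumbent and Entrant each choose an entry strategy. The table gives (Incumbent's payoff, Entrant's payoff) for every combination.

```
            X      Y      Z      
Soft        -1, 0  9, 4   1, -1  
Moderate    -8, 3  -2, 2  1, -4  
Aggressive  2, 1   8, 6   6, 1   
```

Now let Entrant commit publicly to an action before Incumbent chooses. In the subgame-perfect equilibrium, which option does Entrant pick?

Incumbent best-responds to each possible Entrant move:
- X: BR = Aggressive, leader payoff 1.
- Y: BR = Soft, leader payoff 4.
- Z: BR = Aggressive, leader payoff 1.
Maximizing over 1, 4, 1, Entrant chooses Y. Subgame-perfect outcome: (Soft, Y) with payoffs (9, 4).

Y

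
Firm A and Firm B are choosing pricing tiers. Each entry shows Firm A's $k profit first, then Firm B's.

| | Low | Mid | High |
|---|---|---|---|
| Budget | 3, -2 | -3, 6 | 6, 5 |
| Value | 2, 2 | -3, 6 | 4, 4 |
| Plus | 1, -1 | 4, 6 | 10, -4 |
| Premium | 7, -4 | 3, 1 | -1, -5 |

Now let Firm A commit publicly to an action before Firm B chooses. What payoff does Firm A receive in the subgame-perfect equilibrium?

Firm B best-responds to each possible Firm A move:
- Budget → Firm B plays Mid (best of -2, 6, 5); Firm A gets -3.
- Value → Firm B plays Mid (best of 2, 6, 4); Firm A gets -3.
- Plus → Firm B plays Mid (best of -1, 6, -4); Firm A gets 4.
- Premium → Firm B plays Mid (best of -4, 1, -5); Firm A gets 3.
Among -3, -3, 4, 3, the best is 4 at Plus. Subgame-perfect outcome: (Plus, Mid) with payoffs (4, 6).

4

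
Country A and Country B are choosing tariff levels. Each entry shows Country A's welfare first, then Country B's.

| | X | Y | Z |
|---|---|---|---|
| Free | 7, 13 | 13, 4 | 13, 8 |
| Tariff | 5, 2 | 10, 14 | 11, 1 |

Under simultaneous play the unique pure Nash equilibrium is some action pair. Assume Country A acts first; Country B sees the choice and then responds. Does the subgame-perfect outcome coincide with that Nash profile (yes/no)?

Solve by backward induction (Country A leads).
- Free: Country B compares 13, 4, 8 and picks X; Country A would get 7.
- Tariff: Country B compares 2, 14, 1 and picks Y; Country A would get 10.
Maximizing over 7, 10, Country A chooses Tariff. Subgame-perfect outcome: (Tariff, Y) with payoffs (10, 14).
Under simultaneous play:
Country A's best replies: X→Free; Y→Free; Z→Free.
Country B's best replies: Free→X; Tariff→Y.
The unique mutual best reply is (Free, X), giving (7, 13).
Sequential outcome (Tariff, Y) differs from the Nash profile (Free, X).

no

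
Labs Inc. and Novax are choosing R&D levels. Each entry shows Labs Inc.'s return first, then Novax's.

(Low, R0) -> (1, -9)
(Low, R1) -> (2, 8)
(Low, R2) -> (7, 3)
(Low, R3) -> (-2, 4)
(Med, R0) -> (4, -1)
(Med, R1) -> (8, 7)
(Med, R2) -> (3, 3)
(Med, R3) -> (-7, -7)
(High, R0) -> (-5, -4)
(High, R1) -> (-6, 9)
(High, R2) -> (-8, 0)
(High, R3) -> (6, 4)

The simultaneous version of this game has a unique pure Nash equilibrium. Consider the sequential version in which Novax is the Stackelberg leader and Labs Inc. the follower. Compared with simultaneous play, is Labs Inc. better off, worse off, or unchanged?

Backward induction with Novax moving first.
- R0: Labs Inc. compares 1, 4, -5 and picks Med; Novax would get -1.
- R1: Labs Inc. compares 2, 8, -6 and picks Med; Novax would get 7.
- R2: Labs Inc. compares 7, 3, -8 and picks Low; Novax would get 3.
- R3: Labs Inc. compares -2, -7, 6 and picks High; Novax would get 4.
Maximizing over -1, 7, 3, 4, Novax chooses R1. Subgame-perfect outcome: (Med, R1) with payoffs (8, 7).
Now find the simultaneous Nash equilibrium.
Labs Inc.'s best replies: R0→Med; R1→Med; R2→Low; R3→High.
Novax's best replies: Low→R1; Med→R1; High→R1.
The unique mutual best reply is (Med, R1), giving (8, 7).
Labs Inc. earns 8 sequentially versus 8 at the Nash outcome: unchanged.

unchanged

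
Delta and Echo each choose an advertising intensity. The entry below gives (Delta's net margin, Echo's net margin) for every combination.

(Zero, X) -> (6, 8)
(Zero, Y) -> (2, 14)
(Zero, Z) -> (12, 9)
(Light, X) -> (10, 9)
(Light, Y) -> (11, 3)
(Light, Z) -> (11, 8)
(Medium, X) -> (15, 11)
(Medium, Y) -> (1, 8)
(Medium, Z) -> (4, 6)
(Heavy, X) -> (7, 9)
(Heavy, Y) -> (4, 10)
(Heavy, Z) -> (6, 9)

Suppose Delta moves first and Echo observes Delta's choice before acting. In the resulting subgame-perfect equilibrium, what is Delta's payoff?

15

Solve by backward induction (Delta leads).
- Zero → Echo plays Y (best of 8, 14, 9); Delta gets 2.
- Light → Echo plays X (best of 9, 3, 8); Delta gets 10.
- Medium → Echo plays X (best of 11, 8, 6); Delta gets 15.
- Heavy → Echo plays Y (best of 9, 10, 9); Delta gets 4.
Delta's induced payoffs are 2, 10, 15, 4, so Delta commits to Medium. Subgame-perfect outcome: (Medium, X) with payoffs (15, 11).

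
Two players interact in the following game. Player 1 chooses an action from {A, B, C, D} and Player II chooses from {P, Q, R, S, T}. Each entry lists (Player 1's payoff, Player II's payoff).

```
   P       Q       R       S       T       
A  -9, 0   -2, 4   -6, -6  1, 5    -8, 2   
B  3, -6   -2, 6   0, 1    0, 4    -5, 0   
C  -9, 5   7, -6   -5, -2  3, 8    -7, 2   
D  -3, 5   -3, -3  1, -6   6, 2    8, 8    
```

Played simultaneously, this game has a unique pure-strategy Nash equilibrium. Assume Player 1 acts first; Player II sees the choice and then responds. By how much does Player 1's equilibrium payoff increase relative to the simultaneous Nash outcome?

Solve by backward induction (Player 1 leads).
- A → Player II plays S (best of 0, 4, -6, 5, 2); Player 1 gets 1.
- B → Player II plays Q (best of -6, 6, 1, 4, 0); Player 1 gets -2.
- C → Player II plays S (best of 5, -6, -2, 8, 2); Player 1 gets 3.
- D → Player II plays T (best of 5, -3, -6, 2, 8); Player 1 gets 8.
Maximizing over 1, -2, 3, 8, Player 1 chooses D. Subgame-perfect outcome: (D, T) with payoffs (8, 8).
For the simultaneous game, intersect best replies.
Player 1's best replies: P→B; Q→C; R→D; S→D; T→D.
Player II's best replies: A→S; B→Q; C→S; D→T.
The unique mutual best reply is (D, T), giving (8, 8).
Player 1's commitment gain: 8 − 8 = 0.

0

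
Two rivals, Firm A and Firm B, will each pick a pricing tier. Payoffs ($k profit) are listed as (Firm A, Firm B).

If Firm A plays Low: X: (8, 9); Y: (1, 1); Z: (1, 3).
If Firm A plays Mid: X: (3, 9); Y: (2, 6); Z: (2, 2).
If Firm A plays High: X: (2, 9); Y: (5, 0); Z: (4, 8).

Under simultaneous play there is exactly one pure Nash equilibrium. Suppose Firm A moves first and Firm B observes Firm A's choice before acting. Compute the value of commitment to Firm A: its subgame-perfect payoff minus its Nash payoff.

0

Backward induction with Firm A moving first.
- Low → Firm B plays X (best of 9, 1, 3); Firm A gets 8.
- Mid → Firm B plays X (best of 9, 6, 2); Firm A gets 3.
- High → Firm B plays X (best of 9, 0, 8); Firm A gets 2.
Maximizing over 8, 3, 2, Firm A chooses Low. Subgame-perfect outcome: (Low, X) with payoffs (8, 9).
For the simultaneous game, intersect best replies.
Firm A's best replies: X→Low; Y→High; Z→High.
Firm B's best replies: Low→X; Mid→X; High→X.
Only (Low, X) has each player best-responding; Nash payoffs (8, 9).
Firm A's commitment gain: 8 − 8 = 0.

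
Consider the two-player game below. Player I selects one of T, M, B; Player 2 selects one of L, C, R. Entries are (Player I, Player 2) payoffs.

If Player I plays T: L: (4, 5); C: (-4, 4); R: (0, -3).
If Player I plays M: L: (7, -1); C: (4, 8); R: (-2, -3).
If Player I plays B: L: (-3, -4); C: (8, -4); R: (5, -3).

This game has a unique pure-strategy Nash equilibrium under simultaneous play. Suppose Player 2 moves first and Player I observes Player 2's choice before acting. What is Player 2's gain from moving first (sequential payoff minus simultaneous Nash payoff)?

Work backward from Player I's decision.
- L → Player I plays M (best of 4, 7, -3); Player 2 gets -1.
- C → Player I plays B (best of -4, 4, 8); Player 2 gets -4.
- R → Player I plays B (best of 0, -2, 5); Player 2 gets -3.
Maximizing over -1, -4, -3, Player 2 chooses L. Subgame-perfect outcome: (M, L) with payoffs (7, -1).
For the simultaneous game, intersect best replies.
Player I's best replies: L→M; C→B; R→B.
Player 2's best replies: T→L; M→C; B→R.
Only (B, R) has each player best-responding; Nash payoffs (5, -3).
Player 2's commitment gain: -1 − -3 = 2.

2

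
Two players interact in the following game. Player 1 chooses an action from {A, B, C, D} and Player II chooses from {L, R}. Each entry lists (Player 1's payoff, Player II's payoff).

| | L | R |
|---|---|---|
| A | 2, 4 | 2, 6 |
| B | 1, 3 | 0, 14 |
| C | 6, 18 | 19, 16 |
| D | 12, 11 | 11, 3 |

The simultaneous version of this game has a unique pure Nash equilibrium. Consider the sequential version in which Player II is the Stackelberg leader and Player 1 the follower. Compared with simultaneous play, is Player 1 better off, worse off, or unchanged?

Solve by backward induction (Player II leads).
- L: Player 1 compares 2, 1, 6, 12 and picks D; Player II would get 11.
- R: Player 1 compares 2, 0, 19, 11 and picks C; Player II would get 16.
Maximizing over 11, 16, Player II chooses R. Subgame-perfect outcome: (C, R) with payoffs (19, 16).
Under simultaneous play:
Player 1's best replies: L→D; R→C.
Player II's best replies: A→R; B→R; C→L; D→L.
The unique mutual best reply is (D, L), giving (12, 11).
Player 1 earns 19 sequentially versus 12 at the Nash outcome: better off.

better off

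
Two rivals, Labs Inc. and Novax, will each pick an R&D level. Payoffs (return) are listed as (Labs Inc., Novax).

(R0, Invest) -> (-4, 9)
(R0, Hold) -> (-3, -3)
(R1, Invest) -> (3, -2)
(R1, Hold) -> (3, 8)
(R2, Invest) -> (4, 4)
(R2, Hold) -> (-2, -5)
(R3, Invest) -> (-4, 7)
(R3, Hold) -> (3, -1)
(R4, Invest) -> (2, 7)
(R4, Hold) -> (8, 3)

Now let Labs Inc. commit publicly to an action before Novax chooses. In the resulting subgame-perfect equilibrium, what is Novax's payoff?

Backward induction with Labs Inc. moving first.
- R0 → Novax plays Invest (best of 9, -3); Labs Inc. gets -4.
- R1 → Novax plays Hold (best of -2, 8); Labs Inc. gets 3.
- R2 → Novax plays Invest (best of 4, -5); Labs Inc. gets 4.
- R3 → Novax plays Invest (best of 7, -1); Labs Inc. gets -4.
- R4 → Novax plays Invest (best of 7, 3); Labs Inc. gets 2.
Among -4, 3, 4, -4, 2, the best is 4 at R2. Subgame-perfect outcome: (R2, Invest) with payoffs (4, 4).

4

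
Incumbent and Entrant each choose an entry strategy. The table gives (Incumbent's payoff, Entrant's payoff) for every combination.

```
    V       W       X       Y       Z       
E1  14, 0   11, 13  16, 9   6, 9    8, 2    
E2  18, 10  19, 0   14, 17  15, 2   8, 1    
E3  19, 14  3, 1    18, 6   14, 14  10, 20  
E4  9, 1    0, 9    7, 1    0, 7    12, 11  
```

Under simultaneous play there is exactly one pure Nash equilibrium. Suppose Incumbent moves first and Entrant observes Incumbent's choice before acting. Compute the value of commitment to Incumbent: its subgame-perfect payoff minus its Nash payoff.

Backward induction with Incumbent moving first.
- E1 → Entrant plays W (best of 0, 13, 9, 9, 2); Incumbent gets 11.
- E2 → Entrant plays X (best of 10, 0, 17, 2, 1); Incumbent gets 14.
- E3 → Entrant plays Z (best of 14, 1, 6, 14, 20); Incumbent gets 10.
- E4 → Entrant plays Z (best of 1, 9, 1, 7, 11); Incumbent gets 12.
Among 11, 14, 10, 12, the best is 14 at E2. Subgame-perfect outcome: (E2, X) with payoffs (14, 17).
Under simultaneous play:
Incumbent's best replies: V→E3; W→E2; X→E3; Y→E2; Z→E4.
Entrant's best replies: E1→W; E2→X; E3→Z; E4→Z.
Only (E4, Z) has each player best-responding; Nash payoffs (12, 11).
Incumbent's commitment gain: 14 − 12 = 2.

2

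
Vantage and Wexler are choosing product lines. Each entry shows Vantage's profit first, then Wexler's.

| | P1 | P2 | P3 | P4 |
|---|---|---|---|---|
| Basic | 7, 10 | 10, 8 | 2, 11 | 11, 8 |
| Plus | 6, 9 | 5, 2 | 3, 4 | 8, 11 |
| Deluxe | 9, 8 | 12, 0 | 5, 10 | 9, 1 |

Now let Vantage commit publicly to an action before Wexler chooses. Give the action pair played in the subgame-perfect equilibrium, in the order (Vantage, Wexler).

(Plus, P4)

Solve by backward induction (Vantage leads).
- Basic → Wexler plays P3 (best of 10, 8, 11, 8); Vantage gets 2.
- Plus → Wexler plays P4 (best of 9, 2, 4, 11); Vantage gets 8.
- Deluxe → Wexler plays P3 (best of 8, 0, 10, 1); Vantage gets 5.
Vantage's induced payoffs are 2, 8, 5, so Vantage commits to Plus. Subgame-perfect outcome: (Plus, P4) with payoffs (8, 11).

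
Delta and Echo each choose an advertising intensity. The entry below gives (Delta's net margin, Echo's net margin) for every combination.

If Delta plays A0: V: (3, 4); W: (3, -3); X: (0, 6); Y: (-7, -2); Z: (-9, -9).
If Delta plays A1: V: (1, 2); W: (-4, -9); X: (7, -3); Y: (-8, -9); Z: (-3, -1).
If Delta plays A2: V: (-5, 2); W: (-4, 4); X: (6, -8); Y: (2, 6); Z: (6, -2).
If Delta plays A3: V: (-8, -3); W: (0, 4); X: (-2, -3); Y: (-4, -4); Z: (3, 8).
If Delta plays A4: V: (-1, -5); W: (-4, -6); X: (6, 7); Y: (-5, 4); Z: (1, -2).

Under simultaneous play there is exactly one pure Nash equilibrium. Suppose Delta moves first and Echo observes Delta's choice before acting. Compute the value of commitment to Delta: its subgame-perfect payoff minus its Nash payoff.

Work backward from Echo's decision.
- A0 → Echo plays X (best of 4, -3, 6, -2, -9); Delta gets 0.
- A1 → Echo plays V (best of 2, -9, -3, -9, -1); Delta gets 1.
- A2 → Echo plays Y (best of 2, 4, -8, 6, -2); Delta gets 2.
- A3 → Echo plays Z (best of -3, 4, -3, -4, 8); Delta gets 3.
- A4 → Echo plays X (best of -5, -6, 7, 4, -2); Delta gets 6.
Among 0, 1, 2, 3, 6, the best is 6 at A4. Subgame-perfect outcome: (A4, X) with payoffs (6, 7).
Now find the simultaneous Nash equilibrium.
Delta's best replies: V→A0; W→A0; X→A1; Y→A2; Z→A2.
Echo's best replies: A0→X; A1→V; A2→Y; A3→Z; A4→X.
Only (A2, Y) has each player best-responding; Nash payoffs (2, 6).
Delta's commitment gain: 6 − 2 = 4.

4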